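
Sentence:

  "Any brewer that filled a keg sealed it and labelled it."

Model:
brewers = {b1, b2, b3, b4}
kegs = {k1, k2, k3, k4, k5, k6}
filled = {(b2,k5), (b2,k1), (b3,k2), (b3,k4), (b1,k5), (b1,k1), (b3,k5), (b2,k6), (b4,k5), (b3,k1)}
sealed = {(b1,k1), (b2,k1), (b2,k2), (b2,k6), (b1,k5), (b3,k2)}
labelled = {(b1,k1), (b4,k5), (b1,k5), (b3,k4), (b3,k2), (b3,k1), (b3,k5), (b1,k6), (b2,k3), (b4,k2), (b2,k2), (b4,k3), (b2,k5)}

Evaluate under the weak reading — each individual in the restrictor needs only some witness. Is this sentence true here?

"it" takes "a keg" as antecedent — a donkey pronoun bound across the clause boundary.
Weak reading: every brewer b with some filled-keg has at least one filled-keg k such that sealed(b,k) ∧ labelled(b,k).
Per brewer: b1:✓  b2:✗  b3:✓  b4:✗
b2 has no witness among its filled-kegs.

False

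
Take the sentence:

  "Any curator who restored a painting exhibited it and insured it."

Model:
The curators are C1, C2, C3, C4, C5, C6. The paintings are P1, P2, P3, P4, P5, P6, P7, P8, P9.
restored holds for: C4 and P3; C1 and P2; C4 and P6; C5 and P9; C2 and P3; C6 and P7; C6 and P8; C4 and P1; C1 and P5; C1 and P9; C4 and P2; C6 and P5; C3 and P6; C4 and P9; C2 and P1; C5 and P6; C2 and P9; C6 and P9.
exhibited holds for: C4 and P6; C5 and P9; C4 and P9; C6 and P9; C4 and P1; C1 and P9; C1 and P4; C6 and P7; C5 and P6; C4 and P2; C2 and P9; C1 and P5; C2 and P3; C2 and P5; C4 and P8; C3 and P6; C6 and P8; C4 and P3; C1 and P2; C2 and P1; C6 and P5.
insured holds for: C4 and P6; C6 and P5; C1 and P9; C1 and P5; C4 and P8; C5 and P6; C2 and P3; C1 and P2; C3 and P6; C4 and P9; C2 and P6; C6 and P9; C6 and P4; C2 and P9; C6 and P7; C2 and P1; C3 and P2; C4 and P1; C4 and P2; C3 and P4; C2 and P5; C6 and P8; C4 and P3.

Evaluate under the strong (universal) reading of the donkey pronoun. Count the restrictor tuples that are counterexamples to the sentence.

1

"it" takes "a painting" as antecedent — a donkey pronoun bound across the clause boundary.
Strong reading: for every (c,p) with restored(c,p), exhibited(c,p) ∧ insured(c,p).
Restrictor pairs: (C1,P2) ✓  (C1,P5) ✓  (C1,P9) ✓  (C2,P1) ✓  (C2,P3) ✓  (C2,P9) ✓  (C3,P6) ✓  (C4,P1) ✓  (C4,P2) ✓  (C4,P3) ✓  (C4,P6) ✓  (C4,P9) ✓  (C5,P6) ✓  (C5,P9) ✗  (C6,P5) ✓  (C6,P7) ✓  (C6,P8) ✓  (C6,P9) ✓
Counterexamples (restrictor pairs failing the scope): 1.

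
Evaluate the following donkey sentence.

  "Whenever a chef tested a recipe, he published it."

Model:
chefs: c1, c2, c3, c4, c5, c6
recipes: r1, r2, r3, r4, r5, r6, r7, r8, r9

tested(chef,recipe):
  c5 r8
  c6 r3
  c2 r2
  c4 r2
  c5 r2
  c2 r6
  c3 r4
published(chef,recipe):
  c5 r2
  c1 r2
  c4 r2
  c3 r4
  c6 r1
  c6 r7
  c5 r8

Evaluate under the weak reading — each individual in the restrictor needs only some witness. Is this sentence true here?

False

"it" takes "a recipe" as antecedent — a donkey pronoun bound across the clause boundary.
Weak reading: every chef c with some tested-recipe has at least one tested-recipe r such that published(c,r).
Per chef: c2:✗  c3:✓  c4:✓  c5:✓  c6:✗
c2 has no witness among its tested-recipes.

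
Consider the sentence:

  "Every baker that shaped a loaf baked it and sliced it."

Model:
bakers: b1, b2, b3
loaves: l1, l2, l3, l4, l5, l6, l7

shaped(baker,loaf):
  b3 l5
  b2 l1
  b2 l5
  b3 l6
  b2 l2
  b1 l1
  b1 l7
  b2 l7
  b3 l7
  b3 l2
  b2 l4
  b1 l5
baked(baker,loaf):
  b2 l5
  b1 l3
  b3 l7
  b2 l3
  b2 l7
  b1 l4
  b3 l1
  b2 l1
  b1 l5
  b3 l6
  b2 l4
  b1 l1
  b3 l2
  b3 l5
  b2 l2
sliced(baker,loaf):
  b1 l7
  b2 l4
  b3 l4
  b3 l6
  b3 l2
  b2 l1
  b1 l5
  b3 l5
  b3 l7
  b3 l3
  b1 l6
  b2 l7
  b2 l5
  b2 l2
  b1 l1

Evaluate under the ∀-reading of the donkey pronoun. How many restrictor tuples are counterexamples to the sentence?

1

"it" takes "a loaf" as antecedent — a donkey pronoun bound across the clause boundary.
Strong reading: for every (b,l) with shaped(b,l), baked(b,l) ∧ sliced(b,l).
Restrictor pairs: (b1,l1) ✓  (b1,l5) ✓  (b1,l7) ✗  (b2,l1) ✓  (b2,l2) ✓  (b2,l4) ✓  (b2,l5) ✓  (b2,l7) ✓  (b3,l2) ✓  (b3,l5) ✓  (b3,l6) ✓  (b3,l7) ✓
Counterexamples (restrictor pairs failing the scope): 1.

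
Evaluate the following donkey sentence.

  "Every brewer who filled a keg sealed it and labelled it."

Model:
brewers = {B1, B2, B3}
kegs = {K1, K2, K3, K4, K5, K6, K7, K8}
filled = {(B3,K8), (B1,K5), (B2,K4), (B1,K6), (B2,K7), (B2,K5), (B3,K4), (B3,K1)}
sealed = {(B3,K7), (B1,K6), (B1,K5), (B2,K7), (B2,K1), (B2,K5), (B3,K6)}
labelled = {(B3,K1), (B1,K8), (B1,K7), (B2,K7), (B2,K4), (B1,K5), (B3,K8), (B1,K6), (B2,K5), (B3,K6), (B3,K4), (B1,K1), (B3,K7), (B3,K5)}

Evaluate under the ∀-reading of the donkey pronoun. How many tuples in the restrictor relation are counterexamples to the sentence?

4

"it" takes "a keg" as antecedent — a donkey pronoun bound across the clause boundary.
Strong reading: for every (b,k) with filled(b,k), sealed(b,k) ∧ labelled(b,k).
Restrictor pairs: (B1,K5) ✓  (B1,K6) ✓  (B2,K4) ✗  (B2,K5) ✓  (B2,K7) ✓  (B3,K1) ✗  (B3,K4) ✗  (B3,K8) ✗
Counterexamples (restrictor pairs failing the scope): 4.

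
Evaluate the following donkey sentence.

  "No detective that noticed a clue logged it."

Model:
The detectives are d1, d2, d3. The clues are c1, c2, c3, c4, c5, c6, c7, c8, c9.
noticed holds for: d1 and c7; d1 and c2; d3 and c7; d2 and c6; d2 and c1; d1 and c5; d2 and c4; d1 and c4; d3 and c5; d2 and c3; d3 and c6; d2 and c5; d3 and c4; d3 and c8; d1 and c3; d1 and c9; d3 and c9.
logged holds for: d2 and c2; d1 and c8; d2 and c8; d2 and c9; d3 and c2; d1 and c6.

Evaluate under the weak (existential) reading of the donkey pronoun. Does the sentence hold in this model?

True

"it" takes "a clue" as antecedent — a donkey pronoun bound across the clause boundary.
Truth condition: for no (d,c) with noticed(d,c) does logged(d,c) hold.
Restrictor pairs — does the scope hold? (d1,c2):fails  (d1,c3):fails  (d1,c4):fails  (d1,c5):fails  (d1,c7):fails  (d1,c9):fails  (d2,c1):fails  (d2,c3):fails  (d2,c4):fails  (d2,c5):fails  (d2,c6):fails  (d3,c4):fails  (d3,c5):fails  (d3,c6):fails  (d3,c7):fails  (d3,c8):fails  (d3,c9):fails
Scope holds for no restrictor pair, so the sentence is true.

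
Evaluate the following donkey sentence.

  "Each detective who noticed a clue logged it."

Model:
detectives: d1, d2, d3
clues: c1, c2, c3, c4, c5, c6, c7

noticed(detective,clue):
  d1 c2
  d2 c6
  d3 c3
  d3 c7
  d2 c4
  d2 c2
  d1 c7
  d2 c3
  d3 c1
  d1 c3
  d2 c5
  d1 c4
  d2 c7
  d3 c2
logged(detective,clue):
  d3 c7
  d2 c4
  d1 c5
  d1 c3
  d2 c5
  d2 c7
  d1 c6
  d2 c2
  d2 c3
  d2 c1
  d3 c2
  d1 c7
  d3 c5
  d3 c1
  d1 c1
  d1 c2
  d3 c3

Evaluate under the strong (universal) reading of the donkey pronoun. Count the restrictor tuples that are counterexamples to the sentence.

2

"it" takes "a clue" as antecedent — a donkey pronoun bound across the clause boundary.
Strong reading: for every (d,c) with noticed(d,c), logged(d,c).
Restrictor pairs: (d1,c2) ✓  (d1,c3) ✓  (d1,c4) ✗  (d1,c7) ✓  (d2,c2) ✓  (d2,c3) ✓  (d2,c4) ✓  (d2,c5) ✓  (d2,c6) ✗  (d2,c7) ✓  (d3,c1) ✓  (d3,c2) ✓  (d3,c3) ✓  (d3,c7) ✓
Counterexamples (restrictor pairs failing the scope): 2.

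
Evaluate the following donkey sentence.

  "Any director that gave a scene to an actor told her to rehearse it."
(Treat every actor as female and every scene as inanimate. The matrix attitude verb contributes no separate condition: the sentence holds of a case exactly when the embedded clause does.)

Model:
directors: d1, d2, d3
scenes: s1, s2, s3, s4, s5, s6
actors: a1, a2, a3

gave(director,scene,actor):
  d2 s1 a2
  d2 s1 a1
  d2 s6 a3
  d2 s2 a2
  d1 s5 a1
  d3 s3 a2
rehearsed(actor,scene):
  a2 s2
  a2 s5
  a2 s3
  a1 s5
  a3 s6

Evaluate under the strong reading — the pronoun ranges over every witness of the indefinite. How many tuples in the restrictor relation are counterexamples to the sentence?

"her" takes "an actor" as antecedent and "it" takes "a scene"; both are donkey pronouns co-varying with the restrictor.
Strong reading: for every (d,s,a) with gave(d,s,a), rehearsed(a,s).
Restrictor triples: (d1,s5,a1)→rehearsed(a1,s5) ✓  (d2,s1,a1)→rehearsed(a1,s1) ✗  (d2,s1,a2)→rehearsed(a2,s1) ✗  (d2,s2,a2)→rehearsed(a2,s2) ✓  (d2,s6,a3)→rehearsed(a3,s6) ✓  (d3,s3,a2)→rehearsed(a2,s3) ✓
Counterexamples (restrictor triples failing the scope): 2.

2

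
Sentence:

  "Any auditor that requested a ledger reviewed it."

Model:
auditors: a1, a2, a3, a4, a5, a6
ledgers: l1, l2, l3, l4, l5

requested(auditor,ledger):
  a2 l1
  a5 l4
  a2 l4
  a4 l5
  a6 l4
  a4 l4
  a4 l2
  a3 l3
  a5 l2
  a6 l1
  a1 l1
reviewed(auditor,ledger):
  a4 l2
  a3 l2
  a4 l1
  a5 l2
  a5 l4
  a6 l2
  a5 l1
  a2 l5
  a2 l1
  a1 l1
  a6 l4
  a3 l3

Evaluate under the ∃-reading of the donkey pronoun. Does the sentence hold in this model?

True

"it" takes "a ledger" as antecedent — a donkey pronoun bound across the clause boundary.
Weak reading: every auditor a with some requested-ledger has at least one requested-ledger l such that reviewed(a,l).
Per auditor: a1:✓  a2:✓  a3:✓  a4:✓  a5:✓  a6:✓
Every auditor in the restrictor has a witness.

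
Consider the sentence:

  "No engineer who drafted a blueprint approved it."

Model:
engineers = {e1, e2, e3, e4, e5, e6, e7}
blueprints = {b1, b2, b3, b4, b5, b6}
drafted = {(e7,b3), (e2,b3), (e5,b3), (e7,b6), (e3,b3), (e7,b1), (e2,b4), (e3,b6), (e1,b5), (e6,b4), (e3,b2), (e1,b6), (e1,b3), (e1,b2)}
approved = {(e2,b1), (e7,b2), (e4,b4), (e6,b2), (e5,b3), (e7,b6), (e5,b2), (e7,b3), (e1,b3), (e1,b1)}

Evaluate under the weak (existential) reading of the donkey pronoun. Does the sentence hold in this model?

False

"it" takes "a blueprint" as antecedent — a donkey pronoun bound across the clause boundary.
Truth condition: for no (e,b) with drafted(e,b) does approved(e,b) hold.
Restrictor pairs — does the scope hold? (e1,b2):fails  (e1,b3):holds  (e1,b5):fails  (e1,b6):fails  (e2,b3):fails  (e2,b4):fails  (e3,b2):fails  (e3,b3):fails  (e3,b6):fails  (e5,b3):holds  (e6,b4):fails  (e7,b1):fails  (e7,b3):holds  (e7,b6):holds
Scope holds for 4 pair(s), so the sentence is false.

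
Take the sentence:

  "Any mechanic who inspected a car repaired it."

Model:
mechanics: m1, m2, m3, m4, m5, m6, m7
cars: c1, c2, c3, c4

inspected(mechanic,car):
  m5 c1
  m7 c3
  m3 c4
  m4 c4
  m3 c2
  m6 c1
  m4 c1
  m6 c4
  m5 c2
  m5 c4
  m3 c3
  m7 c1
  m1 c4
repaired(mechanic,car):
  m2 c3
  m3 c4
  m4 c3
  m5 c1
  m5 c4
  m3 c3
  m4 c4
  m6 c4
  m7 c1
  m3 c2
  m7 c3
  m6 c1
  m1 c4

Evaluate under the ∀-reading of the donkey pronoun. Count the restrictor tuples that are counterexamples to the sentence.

"it" takes "a car" as antecedent — a donkey pronoun bound across the clause boundary.
Strong reading: for every (m,c) with inspected(m,c), repaired(m,c).
Restrictor pairs: (m1,c4) ✓  (m3,c2) ✓  (m3,c3) ✓  (m3,c4) ✓  (m4,c1) ✗  (m4,c4) ✓  (m5,c1) ✓  (m5,c2) ✗  (m5,c4) ✓  (m6,c1) ✓  (m6,c4) ✓  (m7,c1) ✓  (m7,c3) ✓
Counterexamples (restrictor pairs failing the scope): 2.

2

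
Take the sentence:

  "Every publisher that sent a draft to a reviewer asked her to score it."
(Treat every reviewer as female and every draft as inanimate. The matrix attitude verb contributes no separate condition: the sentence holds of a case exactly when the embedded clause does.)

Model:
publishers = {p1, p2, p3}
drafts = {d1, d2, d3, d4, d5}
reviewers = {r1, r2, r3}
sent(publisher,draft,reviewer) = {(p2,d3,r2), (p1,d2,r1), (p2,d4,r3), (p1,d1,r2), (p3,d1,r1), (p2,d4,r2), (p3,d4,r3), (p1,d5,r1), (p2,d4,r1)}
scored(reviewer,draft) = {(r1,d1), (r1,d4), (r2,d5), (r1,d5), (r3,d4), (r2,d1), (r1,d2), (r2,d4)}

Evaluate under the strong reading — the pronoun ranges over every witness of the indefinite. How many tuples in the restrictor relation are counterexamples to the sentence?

1

"her" takes "a reviewer" as antecedent and "it" takes "a draft"; both are donkey pronouns co-varying with the restrictor.
Strong reading: for every (p,d,r) with sent(p,d,r), scored(r,d).
Restrictor triples: (p1,d1,r2)→scored(r2,d1) ✓  (p1,d2,r1)→scored(r1,d2) ✓  (p1,d5,r1)→scored(r1,d5) ✓  (p2,d3,r2)→scored(r2,d3) ✗  (p2,d4,r1)→scored(r1,d4) ✓  (p2,d4,r2)→scored(r2,d4) ✓  (p2,d4,r3)→scored(r3,d4) ✓  (p3,d1,r1)→scored(r1,d1) ✓  (p3,d4,r3)→scored(r3,d4) ✓
Counterexamples (restrictor triples failing the scope): 1.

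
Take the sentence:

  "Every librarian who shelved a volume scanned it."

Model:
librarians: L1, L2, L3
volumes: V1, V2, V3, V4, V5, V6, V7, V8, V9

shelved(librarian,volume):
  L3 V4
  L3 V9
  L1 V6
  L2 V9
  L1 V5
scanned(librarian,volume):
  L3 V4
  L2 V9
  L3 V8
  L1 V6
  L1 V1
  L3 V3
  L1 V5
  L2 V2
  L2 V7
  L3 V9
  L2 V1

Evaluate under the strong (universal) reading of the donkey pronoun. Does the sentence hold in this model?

True

"it" takes "a volume" as antecedent — a donkey pronoun bound across the clause boundary.
Strong reading: for every (l,v) with shelved(l,v), scanned(l,v).
Restrictor pairs: (L1,V5) ✓  (L1,V6) ✓  (L2,V9) ✓  (L3,V4) ✓  (L3,V9) ✓
Every restrictor pair satisfies the scope.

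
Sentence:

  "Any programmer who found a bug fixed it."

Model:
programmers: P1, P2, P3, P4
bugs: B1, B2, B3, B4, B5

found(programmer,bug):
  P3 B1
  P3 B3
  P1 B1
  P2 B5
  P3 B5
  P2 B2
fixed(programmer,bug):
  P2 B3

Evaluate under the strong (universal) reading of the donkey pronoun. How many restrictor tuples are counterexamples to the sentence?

"it" takes "a bug" as antecedent — a donkey pronoun bound across the clause boundary.
Strong reading: for every (p,b) with found(p,b), fixed(p,b).
Restrictor pairs: (P1,B1) ✗  (P2,B2) ✗  (P2,B5) ✗  (P3,B1) ✗  (P3,B3) ✗  (P3,B5) ✗
Counterexamples (restrictor pairs failing the scope): 6.

6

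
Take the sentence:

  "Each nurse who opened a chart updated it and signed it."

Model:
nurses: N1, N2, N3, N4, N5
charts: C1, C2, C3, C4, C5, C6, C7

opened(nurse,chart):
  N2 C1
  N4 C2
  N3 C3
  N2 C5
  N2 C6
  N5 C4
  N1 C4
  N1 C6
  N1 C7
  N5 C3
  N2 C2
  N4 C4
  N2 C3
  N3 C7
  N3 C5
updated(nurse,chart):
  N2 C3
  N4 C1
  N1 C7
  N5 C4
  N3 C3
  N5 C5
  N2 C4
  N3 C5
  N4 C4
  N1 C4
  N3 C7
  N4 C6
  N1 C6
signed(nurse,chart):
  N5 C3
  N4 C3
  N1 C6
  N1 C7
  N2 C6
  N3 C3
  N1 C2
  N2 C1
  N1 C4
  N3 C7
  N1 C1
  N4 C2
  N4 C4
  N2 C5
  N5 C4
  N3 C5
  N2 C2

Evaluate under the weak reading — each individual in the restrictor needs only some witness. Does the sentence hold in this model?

False

"it" takes "a chart" as antecedent — a donkey pronoun bound across the clause boundary.
Weak reading: every nurse n with some opened-chart has at least one opened-chart c such that updated(n,c) ∧ signed(n,c).
Per nurse: N1:✓  N2:✗  N3:✓  N4:✓  N5:✓
N2 has no witness among its opened-charts.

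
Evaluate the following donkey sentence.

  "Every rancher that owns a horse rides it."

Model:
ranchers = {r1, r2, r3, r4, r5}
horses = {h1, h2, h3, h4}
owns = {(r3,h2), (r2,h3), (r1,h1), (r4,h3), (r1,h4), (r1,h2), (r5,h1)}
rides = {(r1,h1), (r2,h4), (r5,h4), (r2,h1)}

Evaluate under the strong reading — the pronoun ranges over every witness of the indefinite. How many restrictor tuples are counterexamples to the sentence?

6

"it" takes "a horse" as antecedent — a donkey pronoun bound across the clause boundary.
Strong reading: for every (r,h) with owns(r,h), rides(r,h).
Restrictor pairs: (r1,h1) ✓  (r1,h2) ✗  (r1,h4) ✗  (r2,h3) ✗  (r3,h2) ✗  (r4,h3) ✗  (r5,h1) ✗
Counterexamples (restrictor pairs failing the scope): 6.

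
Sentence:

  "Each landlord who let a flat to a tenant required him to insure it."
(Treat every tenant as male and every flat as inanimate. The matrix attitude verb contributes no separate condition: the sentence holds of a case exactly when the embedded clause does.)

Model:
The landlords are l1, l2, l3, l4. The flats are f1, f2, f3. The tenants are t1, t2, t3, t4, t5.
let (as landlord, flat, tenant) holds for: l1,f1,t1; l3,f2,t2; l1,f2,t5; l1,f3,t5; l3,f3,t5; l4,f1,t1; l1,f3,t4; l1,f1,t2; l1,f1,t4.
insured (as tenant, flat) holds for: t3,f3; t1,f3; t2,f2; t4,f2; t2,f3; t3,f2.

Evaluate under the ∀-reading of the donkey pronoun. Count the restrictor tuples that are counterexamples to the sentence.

"him" takes "a tenant" as antecedent and "it" takes "a flat"; both are donkey pronouns co-varying with the restrictor.
Strong reading: for every (l,f,t) with let(l,f,t), insured(t,f).
Restrictor triples: (l1,f1,t1)→insured(t1,f1) ✗  (l1,f1,t2)→insured(t2,f1) ✗  (l1,f1,t4)→insured(t4,f1) ✗  (l1,f2,t5)→insured(t5,f2) ✗  (l1,f3,t4)→insured(t4,f3) ✗  (l1,f3,t5)→insured(t5,f3) ✗  (l3,f2,t2)→insured(t2,f2) ✓  (l3,f3,t5)→insured(t5,f3) ✗  (l4,f1,t1)→insured(t1,f1) ✗
Counterexamples (restrictor triples failing the scope): 8.

8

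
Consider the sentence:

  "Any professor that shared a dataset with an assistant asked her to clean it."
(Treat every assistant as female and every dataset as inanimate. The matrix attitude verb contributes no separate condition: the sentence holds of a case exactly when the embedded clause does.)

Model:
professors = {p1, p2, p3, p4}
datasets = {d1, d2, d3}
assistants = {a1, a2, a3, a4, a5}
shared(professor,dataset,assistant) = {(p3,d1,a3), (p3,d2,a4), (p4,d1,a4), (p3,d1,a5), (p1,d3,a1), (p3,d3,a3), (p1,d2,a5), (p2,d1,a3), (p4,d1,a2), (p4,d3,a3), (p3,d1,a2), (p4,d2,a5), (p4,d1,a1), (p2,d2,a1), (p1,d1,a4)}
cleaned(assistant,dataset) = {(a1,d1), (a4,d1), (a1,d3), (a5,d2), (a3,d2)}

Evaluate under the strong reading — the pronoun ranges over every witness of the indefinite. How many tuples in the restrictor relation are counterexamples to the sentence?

"her" takes "an assistant" as antecedent and "it" takes "a dataset"; both are donkey pronouns co-varying with the restrictor.
Strong reading: for every (p,d,a) with shared(p,d,a), cleaned(a,d).
Restrictor triples: (p1,d1,a4)→cleaned(a4,d1) ✓  (p1,d2,a5)→cleaned(a5,d2) ✓  (p1,d3,a1)→cleaned(a1,d3) ✓  (p2,d1,a3)→cleaned(a3,d1) ✗  (p2,d2,a1)→cleaned(a1,d2) ✗  (p3,d1,a2)→cleaned(a2,d1) ✗  (p3,d1,a3)→cleaned(a3,d1) ✗  (p3,d1,a5)→cleaned(a5,d1) ✗  (p3,d2,a4)→cleaned(a4,d2) ✗  (p3,d3,a3)→cleaned(a3,d3) ✗  (p4,d1,a1)→cleaned(a1,d1) ✓  (p4,d1,a2)→cleaned(a2,d1) ✗  (p4,d1,a4)→cleaned(a4,d1) ✓  (p4,d2,a5)→cleaned(a5,d2) ✓  (p4,d3,a3)→cleaned(a3,d3) ✗
Counterexamples (restrictor triples failing the scope): 9.

9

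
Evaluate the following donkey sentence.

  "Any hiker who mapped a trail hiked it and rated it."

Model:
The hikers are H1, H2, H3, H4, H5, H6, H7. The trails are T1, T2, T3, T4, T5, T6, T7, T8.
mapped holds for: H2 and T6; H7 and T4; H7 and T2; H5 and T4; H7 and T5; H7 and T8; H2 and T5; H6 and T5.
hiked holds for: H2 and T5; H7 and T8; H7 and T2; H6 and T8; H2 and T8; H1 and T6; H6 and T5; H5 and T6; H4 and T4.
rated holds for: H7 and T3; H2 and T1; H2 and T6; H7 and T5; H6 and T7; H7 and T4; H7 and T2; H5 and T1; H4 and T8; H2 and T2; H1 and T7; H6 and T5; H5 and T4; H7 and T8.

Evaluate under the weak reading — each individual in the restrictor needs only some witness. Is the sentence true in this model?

False

"it" takes "a trail" as antecedent — a donkey pronoun bound across the clause boundary.
Weak reading: every hiker h with some mapped-trail has at least one mapped-trail t such that hiked(h,t) ∧ rated(h,t).
Per hiker: H2:✗  H5:✗  H6:✓  H7:✓
H2 has no witness among its mapped-trails.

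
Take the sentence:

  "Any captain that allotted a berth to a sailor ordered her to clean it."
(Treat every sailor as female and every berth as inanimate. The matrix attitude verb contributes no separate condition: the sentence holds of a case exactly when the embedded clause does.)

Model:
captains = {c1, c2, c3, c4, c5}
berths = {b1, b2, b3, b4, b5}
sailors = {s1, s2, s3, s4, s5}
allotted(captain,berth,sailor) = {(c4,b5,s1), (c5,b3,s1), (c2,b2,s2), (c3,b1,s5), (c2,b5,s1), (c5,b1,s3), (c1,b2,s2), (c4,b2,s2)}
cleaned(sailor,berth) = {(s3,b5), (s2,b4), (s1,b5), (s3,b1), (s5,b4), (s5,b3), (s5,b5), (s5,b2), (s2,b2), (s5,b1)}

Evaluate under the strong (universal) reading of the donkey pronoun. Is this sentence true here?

False

"her" takes "a sailor" as antecedent and "it" takes "a berth"; both are donkey pronouns co-varying with the restrictor.
Strong reading: for every (c,b,s) with allotted(c,b,s), cleaned(s,b).
Restrictor triples: (c1,b2,s2)→cleaned(s2,b2) ✓  (c2,b2,s2)→cleaned(s2,b2) ✓  (c2,b5,s1)→cleaned(s1,b5) ✓  (c3,b1,s5)→cleaned(s5,b1) ✓  (c4,b2,s2)→cleaned(s2,b2) ✓  (c4,b5,s1)→cleaned(s1,b5) ✓  (c5,b1,s3)→cleaned(s3,b1) ✓  (c5,b3,s1)→cleaned(s1,b3) ✗
Counterexample: (c5,b3,s1) — cleaned(s1,b3) does not hold.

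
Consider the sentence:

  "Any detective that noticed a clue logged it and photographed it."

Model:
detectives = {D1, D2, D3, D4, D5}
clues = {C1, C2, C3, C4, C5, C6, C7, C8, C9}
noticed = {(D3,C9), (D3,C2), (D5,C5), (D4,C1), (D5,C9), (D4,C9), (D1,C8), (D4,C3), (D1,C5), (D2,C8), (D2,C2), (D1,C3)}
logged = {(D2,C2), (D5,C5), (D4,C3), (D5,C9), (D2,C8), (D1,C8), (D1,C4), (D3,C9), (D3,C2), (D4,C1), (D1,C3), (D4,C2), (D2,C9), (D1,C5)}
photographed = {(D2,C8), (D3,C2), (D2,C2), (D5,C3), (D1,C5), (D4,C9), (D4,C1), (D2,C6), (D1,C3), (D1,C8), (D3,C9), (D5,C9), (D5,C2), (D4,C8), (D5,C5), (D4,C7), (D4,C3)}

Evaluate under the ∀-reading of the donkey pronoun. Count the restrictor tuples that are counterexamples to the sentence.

1

"it" takes "a clue" as antecedent — a donkey pronoun bound across the clause boundary.
Strong reading: for every (d,c) with noticed(d,c), logged(d,c) ∧ photographed(d,c).
Restrictor pairs: (D1,C3) ✓  (D1,C5) ✓  (D1,C8) ✓  (D2,C2) ✓  (D2,C8) ✓  (D3,C2) ✓  (D3,C9) ✓  (D4,C1) ✓  (D4,C3) ✓  (D4,C9) ✗  (D5,C5) ✓  (D5,C9) ✓
Counterexamples (restrictor pairs failing the scope): 1.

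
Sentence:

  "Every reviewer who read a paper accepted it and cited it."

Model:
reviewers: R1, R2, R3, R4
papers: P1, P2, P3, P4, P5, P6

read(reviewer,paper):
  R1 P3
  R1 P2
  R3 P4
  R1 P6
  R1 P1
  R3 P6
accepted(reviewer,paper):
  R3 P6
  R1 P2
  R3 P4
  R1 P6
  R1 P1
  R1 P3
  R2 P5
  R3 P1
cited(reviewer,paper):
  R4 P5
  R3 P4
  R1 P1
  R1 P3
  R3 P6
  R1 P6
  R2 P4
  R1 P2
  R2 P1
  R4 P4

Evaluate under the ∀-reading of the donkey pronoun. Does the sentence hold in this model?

True

"it" takes "a paper" as antecedent — a donkey pronoun bound across the clause boundary.
Strong reading: for every (r,p) with read(r,p), accepted(r,p) ∧ cited(r,p).
Restrictor pairs: (R1,P1) ✓  (R1,P2) ✓  (R1,P3) ✓  (R1,P6) ✓  (R3,P4) ✓  (R3,P6) ✓
Every restrictor pair satisfies the scope.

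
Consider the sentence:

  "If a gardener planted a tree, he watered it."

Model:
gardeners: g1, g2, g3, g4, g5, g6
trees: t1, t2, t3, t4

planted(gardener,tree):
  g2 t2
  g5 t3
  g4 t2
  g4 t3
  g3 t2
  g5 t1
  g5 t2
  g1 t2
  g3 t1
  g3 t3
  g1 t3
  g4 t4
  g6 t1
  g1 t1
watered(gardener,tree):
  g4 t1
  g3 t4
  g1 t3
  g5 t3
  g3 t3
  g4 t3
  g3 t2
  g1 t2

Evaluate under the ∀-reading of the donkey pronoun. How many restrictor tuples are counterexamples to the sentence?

"it" takes "a tree" as antecedent — a donkey pronoun bound across the clause boundary.
Strong reading: for every (g,t) with planted(g,t), watered(g,t).
Restrictor pairs: (g1,t1) ✗  (g1,t2) ✓  (g1,t3) ✓  (g2,t2) ✗  (g3,t1) ✗  (g3,t2) ✓  (g3,t3) ✓  (g4,t2) ✗  (g4,t3) ✓  (g4,t4) ✗  (g5,t1) ✗  (g5,t2) ✗  (g5,t3) ✓  (g6,t1) ✗
Counterexamples (restrictor pairs failing the scope): 8.

8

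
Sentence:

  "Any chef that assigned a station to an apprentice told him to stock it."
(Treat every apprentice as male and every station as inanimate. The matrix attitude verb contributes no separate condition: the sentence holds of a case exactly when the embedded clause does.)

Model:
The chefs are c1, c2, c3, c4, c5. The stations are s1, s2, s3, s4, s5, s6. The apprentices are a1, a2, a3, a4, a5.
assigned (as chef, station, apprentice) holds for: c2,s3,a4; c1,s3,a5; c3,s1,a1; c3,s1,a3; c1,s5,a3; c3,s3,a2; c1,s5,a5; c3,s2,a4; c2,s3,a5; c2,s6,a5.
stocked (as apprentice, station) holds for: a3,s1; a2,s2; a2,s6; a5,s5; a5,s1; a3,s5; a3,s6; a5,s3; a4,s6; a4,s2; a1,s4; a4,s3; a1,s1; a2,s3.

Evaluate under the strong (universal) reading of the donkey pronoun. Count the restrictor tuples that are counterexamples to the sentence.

"him" takes "an apprentice" as antecedent and "it" takes "a station"; both are donkey pronouns co-varying with the restrictor.
Strong reading: for every (c,s,a) with assigned(c,s,a), stocked(a,s).
Restrictor triples: (c1,s3,a5)→stocked(a5,s3) ✓  (c1,s5,a3)→stocked(a3,s5) ✓  (c1,s5,a5)→stocked(a5,s5) ✓  (c2,s3,a4)→stocked(a4,s3) ✓  (c2,s3,a5)→stocked(a5,s3) ✓  (c2,s6,a5)→stocked(a5,s6) ✗  (c3,s1,a1)→stocked(a1,s1) ✓  (c3,s1,a3)→stocked(a3,s1) ✓  (c3,s2,a4)→stocked(a4,s2) ✓  (c3,s3,a2)→stocked(a2,s3) ✓
Counterexamples (restrictor triples failing the scope): 1.

1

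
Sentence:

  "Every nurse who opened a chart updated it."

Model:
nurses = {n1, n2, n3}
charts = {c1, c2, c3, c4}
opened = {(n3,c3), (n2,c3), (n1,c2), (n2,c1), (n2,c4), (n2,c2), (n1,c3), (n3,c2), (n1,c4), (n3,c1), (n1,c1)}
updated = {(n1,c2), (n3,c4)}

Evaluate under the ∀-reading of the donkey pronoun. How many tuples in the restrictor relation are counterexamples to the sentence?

10

"it" takes "a chart" as antecedent — a donkey pronoun bound across the clause boundary.
Strong reading: for every (n,c) with opened(n,c), updated(n,c).
Restrictor pairs: (n1,c1) ✗  (n1,c2) ✓  (n1,c3) ✗  (n1,c4) ✗  (n2,c1) ✗  (n2,c2) ✗  (n2,c3) ✗  (n2,c4) ✗  (n3,c1) ✗  (n3,c2) ✗  (n3,c3) ✗
Counterexamples (restrictor pairs failing the scope): 10.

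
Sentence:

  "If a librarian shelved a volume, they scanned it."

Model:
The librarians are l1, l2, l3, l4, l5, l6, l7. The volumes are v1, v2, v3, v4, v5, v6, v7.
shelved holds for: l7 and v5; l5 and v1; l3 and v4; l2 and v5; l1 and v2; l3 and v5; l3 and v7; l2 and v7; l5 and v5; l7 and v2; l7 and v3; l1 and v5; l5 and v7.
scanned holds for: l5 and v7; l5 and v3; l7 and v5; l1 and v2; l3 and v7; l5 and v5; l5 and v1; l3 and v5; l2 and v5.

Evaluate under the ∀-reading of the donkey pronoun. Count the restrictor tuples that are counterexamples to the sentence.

5

"it" takes "a volume" as antecedent — a donkey pronoun bound across the clause boundary.
Strong reading: for every (l,v) with shelved(l,v), scanned(l,v).
Restrictor pairs: (l1,v2) ✓  (l1,v5) ✗  (l2,v5) ✓  (l2,v7) ✗  (l3,v4) ✗  (l3,v5) ✓  (l3,v7) ✓  (l5,v1) ✓  (l5,v5) ✓  (l5,v7) ✓  (l7,v2) ✗  (l7,v3) ✗  (l7,v5) ✓
Counterexamples (restrictor pairs failing the scope): 5.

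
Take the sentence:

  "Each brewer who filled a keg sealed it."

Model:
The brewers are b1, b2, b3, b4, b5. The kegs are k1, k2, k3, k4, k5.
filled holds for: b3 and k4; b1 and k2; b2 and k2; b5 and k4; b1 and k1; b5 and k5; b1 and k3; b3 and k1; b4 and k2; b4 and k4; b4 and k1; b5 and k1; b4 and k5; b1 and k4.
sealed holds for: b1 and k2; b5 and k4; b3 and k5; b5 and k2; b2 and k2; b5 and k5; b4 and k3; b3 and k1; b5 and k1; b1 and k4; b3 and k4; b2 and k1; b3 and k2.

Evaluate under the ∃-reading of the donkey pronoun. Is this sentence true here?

False

"it" takes "a keg" as antecedent — a donkey pronoun bound across the clause boundary.
Weak reading: every brewer b with some filled-keg has at least one filled-keg k such that sealed(b,k).
Per brewer: b1:✓  b2:✓  b3:✓  b4:✗  b5:✓
b4 has no witness among its filled-kegs.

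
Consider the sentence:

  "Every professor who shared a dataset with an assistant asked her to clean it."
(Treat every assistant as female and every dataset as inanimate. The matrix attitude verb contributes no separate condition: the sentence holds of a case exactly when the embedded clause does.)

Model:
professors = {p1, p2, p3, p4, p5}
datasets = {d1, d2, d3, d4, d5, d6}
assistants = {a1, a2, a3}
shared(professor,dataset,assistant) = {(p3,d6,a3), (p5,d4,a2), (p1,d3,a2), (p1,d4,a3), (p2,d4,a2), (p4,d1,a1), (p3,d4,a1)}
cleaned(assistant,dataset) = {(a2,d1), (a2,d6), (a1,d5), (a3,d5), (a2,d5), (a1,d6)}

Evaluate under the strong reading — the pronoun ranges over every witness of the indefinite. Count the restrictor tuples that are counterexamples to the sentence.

7

"her" takes "an assistant" as antecedent and "it" takes "a dataset"; both are donkey pronouns co-varying with the restrictor.
Strong reading: for every (p,d,a) with shared(p,d,a), cleaned(a,d).
Restrictor triples: (p1,d3,a2)→cleaned(a2,d3) ✗  (p1,d4,a3)→cleaned(a3,d4) ✗  (p2,d4,a2)→cleaned(a2,d4) ✗  (p3,d4,a1)→cleaned(a1,d4) ✗  (p3,d6,a3)→cleaned(a3,d6) ✗  (p4,d1,a1)→cleaned(a1,d1) ✗  (p5,d4,a2)→cleaned(a2,d4) ✗
Counterexamples (restrictor triples failing the scope): 7.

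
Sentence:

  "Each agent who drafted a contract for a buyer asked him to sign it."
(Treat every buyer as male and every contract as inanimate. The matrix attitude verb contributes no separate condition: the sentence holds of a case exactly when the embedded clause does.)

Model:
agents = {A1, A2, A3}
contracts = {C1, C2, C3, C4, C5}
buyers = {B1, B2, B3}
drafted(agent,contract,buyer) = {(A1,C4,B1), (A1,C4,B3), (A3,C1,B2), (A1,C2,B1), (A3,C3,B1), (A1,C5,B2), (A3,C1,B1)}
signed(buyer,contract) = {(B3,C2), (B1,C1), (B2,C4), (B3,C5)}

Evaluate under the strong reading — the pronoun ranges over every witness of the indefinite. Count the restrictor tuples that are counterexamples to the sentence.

"him" takes "a buyer" as antecedent and "it" takes "a contract"; both are donkey pronouns co-varying with the restrictor.
Strong reading: for every (a,c,b) with drafted(a,c,b), signed(b,c).
Restrictor triples: (A1,C2,B1)→signed(B1,C2) ✗  (A1,C4,B1)→signed(B1,C4) ✗  (A1,C4,B3)→signed(B3,C4) ✗  (A1,C5,B2)→signed(B2,C5) ✗  (A3,C1,B1)→signed(B1,C1) ✓  (A3,C1,B2)→signed(B2,C1) ✗  (A3,C3,B1)→signed(B1,C3) ✗
Counterexamples (restrictor triples failing the scope): 6.

6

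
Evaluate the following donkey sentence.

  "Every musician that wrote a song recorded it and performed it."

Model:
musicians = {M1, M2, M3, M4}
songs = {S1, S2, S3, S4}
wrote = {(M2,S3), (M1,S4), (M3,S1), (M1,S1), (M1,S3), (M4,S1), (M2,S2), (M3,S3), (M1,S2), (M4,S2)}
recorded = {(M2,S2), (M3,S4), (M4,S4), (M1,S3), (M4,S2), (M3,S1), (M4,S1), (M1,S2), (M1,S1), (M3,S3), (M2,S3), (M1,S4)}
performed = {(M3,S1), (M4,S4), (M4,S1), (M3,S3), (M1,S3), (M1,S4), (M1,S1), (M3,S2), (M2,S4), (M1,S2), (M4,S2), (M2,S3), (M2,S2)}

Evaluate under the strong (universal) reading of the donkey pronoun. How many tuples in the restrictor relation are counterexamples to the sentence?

0

"it" takes "a song" as antecedent — a donkey pronoun bound across the clause boundary.
Strong reading: for every (m,s) with wrote(m,s), recorded(m,s) ∧ performed(m,s).
Restrictor pairs: (M1,S1) ✓  (M1,S2) ✓  (M1,S3) ✓  (M1,S4) ✓  (M2,S2) ✓  (M2,S3) ✓  (M3,S1) ✓  (M3,S3) ✓  (M4,S1) ✓  (M4,S2) ✓
Counterexamples (restrictor pairs failing the scope): 0.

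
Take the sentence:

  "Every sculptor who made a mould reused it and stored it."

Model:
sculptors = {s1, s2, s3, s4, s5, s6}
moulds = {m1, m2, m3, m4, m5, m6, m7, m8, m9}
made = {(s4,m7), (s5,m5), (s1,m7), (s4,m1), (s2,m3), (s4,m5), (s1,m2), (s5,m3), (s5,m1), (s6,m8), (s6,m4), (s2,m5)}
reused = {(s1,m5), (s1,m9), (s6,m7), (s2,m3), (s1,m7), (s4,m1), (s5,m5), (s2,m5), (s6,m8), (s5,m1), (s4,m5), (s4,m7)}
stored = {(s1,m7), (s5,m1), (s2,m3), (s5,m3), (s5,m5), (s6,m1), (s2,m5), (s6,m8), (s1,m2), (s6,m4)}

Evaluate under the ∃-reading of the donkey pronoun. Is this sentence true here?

False

"it" takes "a mould" as antecedent — a donkey pronoun bound across the clause boundary.
Weak reading: every sculptor s with some made-mould has at least one made-mould m such that reused(s,m) ∧ stored(s,m).
Per sculptor: s1:✓  s2:✓  s4:✗  s5:✓  s6:✓
s4 has no witness among its made-moulds.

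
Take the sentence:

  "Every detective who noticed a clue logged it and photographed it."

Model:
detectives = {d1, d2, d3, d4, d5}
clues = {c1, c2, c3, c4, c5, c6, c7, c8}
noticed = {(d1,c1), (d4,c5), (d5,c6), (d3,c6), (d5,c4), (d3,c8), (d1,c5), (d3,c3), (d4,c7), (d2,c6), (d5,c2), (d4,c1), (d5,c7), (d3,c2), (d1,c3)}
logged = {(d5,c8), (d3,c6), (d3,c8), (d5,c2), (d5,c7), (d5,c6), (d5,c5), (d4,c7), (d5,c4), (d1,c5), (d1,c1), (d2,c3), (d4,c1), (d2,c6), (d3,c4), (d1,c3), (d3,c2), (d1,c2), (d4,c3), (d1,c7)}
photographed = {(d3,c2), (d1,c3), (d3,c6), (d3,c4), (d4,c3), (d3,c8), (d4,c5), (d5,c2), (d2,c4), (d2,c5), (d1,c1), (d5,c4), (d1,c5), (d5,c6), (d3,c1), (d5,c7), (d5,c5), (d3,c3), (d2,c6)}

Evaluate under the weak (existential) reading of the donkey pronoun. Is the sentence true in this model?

False

"it" takes "a clue" as antecedent — a donkey pronoun bound across the clause boundary.
Weak reading: every detective d with some noticed-clue has at least one noticed-clue c such that logged(d,c) ∧ photographed(d,c).
Per detective: d1:✓  d2:✓  d3:✓  d4:✗  d5:✓
d4 has no witness among its noticed-clues.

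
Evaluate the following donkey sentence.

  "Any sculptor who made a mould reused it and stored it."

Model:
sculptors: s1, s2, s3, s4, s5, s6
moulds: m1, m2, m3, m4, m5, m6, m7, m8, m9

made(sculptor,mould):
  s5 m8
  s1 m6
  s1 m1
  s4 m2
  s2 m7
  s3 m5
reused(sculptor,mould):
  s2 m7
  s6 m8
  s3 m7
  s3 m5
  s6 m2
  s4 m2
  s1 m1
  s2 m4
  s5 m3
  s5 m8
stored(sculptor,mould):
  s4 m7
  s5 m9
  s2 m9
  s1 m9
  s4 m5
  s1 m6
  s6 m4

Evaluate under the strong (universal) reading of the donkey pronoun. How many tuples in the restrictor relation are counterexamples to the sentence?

6

"it" takes "a mould" as antecedent — a donkey pronoun bound across the clause boundary.
Strong reading: for every (s,m) with made(s,m), reused(s,m) ∧ stored(s,m).
Restrictor pairs: (s1,m1) ✗  (s1,m6) ✗  (s2,m7) ✗  (s3,m5) ✗  (s4,m2) ✗  (s5,m8) ✗
Counterexamples (restrictor pairs failing the scope): 6.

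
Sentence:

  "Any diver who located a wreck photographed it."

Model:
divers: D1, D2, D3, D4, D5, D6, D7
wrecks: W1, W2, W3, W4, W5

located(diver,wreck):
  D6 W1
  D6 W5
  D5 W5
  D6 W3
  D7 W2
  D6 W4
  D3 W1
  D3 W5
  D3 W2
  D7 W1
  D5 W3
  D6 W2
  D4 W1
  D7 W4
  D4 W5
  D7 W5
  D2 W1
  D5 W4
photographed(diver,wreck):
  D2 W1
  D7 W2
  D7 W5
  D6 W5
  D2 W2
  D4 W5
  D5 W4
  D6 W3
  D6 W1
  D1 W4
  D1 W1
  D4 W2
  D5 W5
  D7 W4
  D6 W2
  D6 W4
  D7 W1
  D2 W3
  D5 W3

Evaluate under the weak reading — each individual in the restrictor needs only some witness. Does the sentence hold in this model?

False

"it" takes "a wreck" as antecedent — a donkey pronoun bound across the clause boundary.
Weak reading: every diver d with some located-wreck has at least one located-wreck w such that photographed(d,w).
Per diver: D2:✓  D3:✗  D4:✓  D5:✓  D6:✓  D7:✓
D3 has no witness among its located-wrecks.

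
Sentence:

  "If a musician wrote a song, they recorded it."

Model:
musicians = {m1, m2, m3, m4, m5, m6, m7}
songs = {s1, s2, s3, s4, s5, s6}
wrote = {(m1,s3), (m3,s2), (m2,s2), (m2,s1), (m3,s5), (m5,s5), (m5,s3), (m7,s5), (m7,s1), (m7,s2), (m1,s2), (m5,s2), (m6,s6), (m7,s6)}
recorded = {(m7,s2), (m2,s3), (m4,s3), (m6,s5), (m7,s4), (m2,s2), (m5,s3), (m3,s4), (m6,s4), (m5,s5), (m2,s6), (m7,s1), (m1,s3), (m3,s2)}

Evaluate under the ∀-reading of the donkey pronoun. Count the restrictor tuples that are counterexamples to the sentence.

"it" takes "a song" as antecedent — a donkey pronoun bound across the clause boundary.
Strong reading: for every (m,s) with wrote(m,s), recorded(m,s).
Restrictor pairs: (m1,s2) ✗  (m1,s3) ✓  (m2,s1) ✗  (m2,s2) ✓  (m3,s2) ✓  (m3,s5) ✗  (m5,s2) ✗  (m5,s3) ✓  (m5,s5) ✓  (m6,s6) ✗  (m7,s1) ✓  (m7,s2) ✓  (m7,s5) ✗  (m7,s6) ✗
Counterexamples (restrictor pairs failing the scope): 7.

7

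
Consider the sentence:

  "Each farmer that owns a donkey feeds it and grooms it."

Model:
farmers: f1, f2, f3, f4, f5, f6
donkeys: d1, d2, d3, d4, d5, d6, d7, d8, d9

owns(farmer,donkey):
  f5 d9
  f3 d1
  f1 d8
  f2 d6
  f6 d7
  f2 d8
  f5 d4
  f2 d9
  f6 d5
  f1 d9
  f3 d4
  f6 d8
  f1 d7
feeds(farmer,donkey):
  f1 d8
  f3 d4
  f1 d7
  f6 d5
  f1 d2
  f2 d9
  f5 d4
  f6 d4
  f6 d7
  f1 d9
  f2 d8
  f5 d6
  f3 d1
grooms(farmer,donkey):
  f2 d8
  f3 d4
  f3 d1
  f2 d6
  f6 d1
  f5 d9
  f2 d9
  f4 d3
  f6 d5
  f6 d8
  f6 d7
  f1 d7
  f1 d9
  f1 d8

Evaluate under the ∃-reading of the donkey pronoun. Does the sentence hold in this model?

False

"it" takes "a donkey" as antecedent — a donkey pronoun bound across the clause boundary.
Weak reading: every farmer f with some owns-donkey has at least one owns-donkey d such that feeds(f,d) ∧ grooms(f,d).
Per farmer: f1:✓  f2:✓  f3:✓  f5:✗  f6:✓
f5 has no witness among its owns-donkeys.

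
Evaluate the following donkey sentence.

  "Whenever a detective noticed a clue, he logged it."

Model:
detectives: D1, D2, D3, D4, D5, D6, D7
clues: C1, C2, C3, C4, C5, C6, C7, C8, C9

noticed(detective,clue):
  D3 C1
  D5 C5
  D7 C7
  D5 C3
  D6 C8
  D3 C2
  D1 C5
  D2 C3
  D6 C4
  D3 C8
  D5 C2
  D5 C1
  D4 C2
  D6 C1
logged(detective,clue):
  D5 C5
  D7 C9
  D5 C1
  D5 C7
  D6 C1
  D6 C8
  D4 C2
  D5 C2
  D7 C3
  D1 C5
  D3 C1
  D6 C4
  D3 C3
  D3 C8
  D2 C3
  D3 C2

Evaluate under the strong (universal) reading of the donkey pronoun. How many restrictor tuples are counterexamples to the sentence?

"it" takes "a clue" as antecedent — a donkey pronoun bound across the clause boundary.
Strong reading: for every (d,c) with noticed(d,c), logged(d,c).
Restrictor pairs: (D1,C5) ✓  (D2,C3) ✓  (D3,C1) ✓  (D3,C2) ✓  (D3,C8) ✓  (D4,C2) ✓  (D5,C1) ✓  (D5,C2) ✓  (D5,C3) ✗  (D5,C5) ✓  (D6,C1) ✓  (D6,C4) ✓  (D6,C8) ✓  (D7,C7) ✗
Counterexamples (restrictor pairs failing the scope): 2.

2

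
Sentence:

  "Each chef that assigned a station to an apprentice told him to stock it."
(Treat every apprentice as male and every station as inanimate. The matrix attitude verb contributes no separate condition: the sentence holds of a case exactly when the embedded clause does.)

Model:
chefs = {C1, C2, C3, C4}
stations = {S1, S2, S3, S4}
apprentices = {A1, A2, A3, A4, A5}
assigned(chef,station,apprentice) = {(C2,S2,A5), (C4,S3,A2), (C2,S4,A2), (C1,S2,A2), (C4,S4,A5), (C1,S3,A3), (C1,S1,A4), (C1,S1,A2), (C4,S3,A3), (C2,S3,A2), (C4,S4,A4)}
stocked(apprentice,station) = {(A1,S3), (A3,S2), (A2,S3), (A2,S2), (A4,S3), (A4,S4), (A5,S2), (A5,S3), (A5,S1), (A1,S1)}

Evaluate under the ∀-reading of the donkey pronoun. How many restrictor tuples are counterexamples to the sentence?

"him" takes "an apprentice" as antecedent and "it" takes "a station"; both are donkey pronouns co-varying with the restrictor.
Strong reading: for every (c,s,a) with assigned(c,s,a), stocked(a,s).
Restrictor triples: (C1,S1,A2)→stocked(A2,S1) ✗  (C1,S1,A4)→stocked(A4,S1) ✗  (C1,S2,A2)→stocked(A2,S2) ✓  (C1,S3,A3)→stocked(A3,S3) ✗  (C2,S2,A5)→stocked(A5,S2) ✓  (C2,S3,A2)→stocked(A2,S3) ✓  (C2,S4,A2)→stocked(A2,S4) ✗  (C4,S3,A2)→stocked(A2,S3) ✓  (C4,S3,A3)→stocked(A3,S3) ✗  (C4,S4,A4)→stocked(A4,S4) ✓  (C4,S4,A5)→stocked(A5,S4) ✗
Counterexamples (restrictor triples failing the scope): 6.

6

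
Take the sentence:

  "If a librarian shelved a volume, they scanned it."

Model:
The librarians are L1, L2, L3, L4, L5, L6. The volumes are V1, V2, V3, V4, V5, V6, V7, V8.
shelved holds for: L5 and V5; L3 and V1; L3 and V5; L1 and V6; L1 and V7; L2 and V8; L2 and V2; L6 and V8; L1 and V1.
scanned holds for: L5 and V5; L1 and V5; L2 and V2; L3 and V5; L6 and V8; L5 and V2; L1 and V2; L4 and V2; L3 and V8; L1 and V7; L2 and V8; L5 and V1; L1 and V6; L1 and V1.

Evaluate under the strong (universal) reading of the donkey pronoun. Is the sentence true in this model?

False

"it" takes "a volume" as antecedent — a donkey pronoun bound across the clause boundary.
Strong reading: for every (l,v) with shelved(l,v), scanned(l,v).
Restrictor pairs: (L1,V1) ✓  (L1,V6) ✓  (L1,V7) ✓  (L2,V2) ✓  (L2,V8) ✓  (L3,V1) ✗  (L3,V5) ✓  (L5,V5) ✓  (L6,V8) ✓
Counterexample: (L3,V1) is in shelved but fails the scope.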